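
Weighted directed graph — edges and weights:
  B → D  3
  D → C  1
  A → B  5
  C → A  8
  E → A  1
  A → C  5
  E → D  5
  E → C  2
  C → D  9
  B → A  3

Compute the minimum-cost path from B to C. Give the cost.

Paths from B to C:
B-D-C: 3 + 1 = 4
B-A-C: 3 + 5 = 8
The minimum is 4.

4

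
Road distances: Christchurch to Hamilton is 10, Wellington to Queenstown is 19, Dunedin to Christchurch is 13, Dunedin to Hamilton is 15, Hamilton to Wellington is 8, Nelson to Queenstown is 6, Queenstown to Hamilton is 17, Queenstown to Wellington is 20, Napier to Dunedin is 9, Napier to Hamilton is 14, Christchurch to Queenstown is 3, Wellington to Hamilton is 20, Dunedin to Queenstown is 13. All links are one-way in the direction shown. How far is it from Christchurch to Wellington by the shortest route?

18

Routes from Christchurch to Wellington:
Christchurch -> Hamilton -> Wellington: 10 + 8 = 18
Christchurch -> Queenstown -> Wellington: 3 + 20 = 23
Christchurch -> Queenstown -> Hamilton -> Wellington: 3 + 17 + 8 = 28
Shortest: 18.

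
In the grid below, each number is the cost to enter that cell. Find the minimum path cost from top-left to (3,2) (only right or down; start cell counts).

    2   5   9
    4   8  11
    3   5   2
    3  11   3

Take (0,0) → (1,0) → (2,0) → (2,1) → (2,2) → (3,2) for a total of 2 + 4 + 3 + 5 + 2 + 3 = 19.
For comparison, the top-then-right route costs 32.

19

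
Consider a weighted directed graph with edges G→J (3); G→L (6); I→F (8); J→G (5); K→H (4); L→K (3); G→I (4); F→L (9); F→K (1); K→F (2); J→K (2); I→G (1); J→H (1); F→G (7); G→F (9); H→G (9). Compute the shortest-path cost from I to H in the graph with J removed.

13

Paths from I to H avoiding J:
I → F → K → H: 8 + 1 + 4 = 13
I → G → F → K → H: 1 + 9 + 1 + 4 = 15
I → F → L → K → H: 8 + 9 + 3 + 4 = 24
I → G → F → L → K → H: 1 + 9 + 9 + 3 + 4 = 26
I → F → G → L → K → H: 8 + 7 + 6 + 3 + 4 = 28
I → G → L → K → H: 1 + 6 + 3 + 4 = 14
The minimum is 13.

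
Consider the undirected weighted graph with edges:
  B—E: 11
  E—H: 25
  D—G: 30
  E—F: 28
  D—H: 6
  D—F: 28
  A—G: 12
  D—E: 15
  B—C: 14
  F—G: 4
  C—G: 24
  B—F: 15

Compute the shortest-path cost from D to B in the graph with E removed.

Candidate routes:
D → G → C → B: 30 + 24 + 14 = 68
D → F → B: 28 + 15 = 43
D → F → G → C → B: 28 + 4 + 24 + 14 = 70
D → G → F → B: 30 + 4 + 15 = 49
Shortest: 43.

43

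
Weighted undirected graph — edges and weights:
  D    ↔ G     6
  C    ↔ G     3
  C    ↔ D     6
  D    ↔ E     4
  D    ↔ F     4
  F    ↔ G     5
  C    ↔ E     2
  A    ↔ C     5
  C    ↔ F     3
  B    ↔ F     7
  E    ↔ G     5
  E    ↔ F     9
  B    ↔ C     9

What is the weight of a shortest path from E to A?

7

Some routes from E to A:
E→D→G→C→A: 4 + 6 + 3 + 5 = 18
E→D→F→C→A: 4 + 4 + 3 + 5 = 16
E→F→C→A: 9 + 3 + 5 = 17
E→G→C→A: 5 + 3 + 5 = 13
E→D→C→A: 4 + 6 + 5 = 15
E→C→A: 2 + 5 = 7
Best route has total 7.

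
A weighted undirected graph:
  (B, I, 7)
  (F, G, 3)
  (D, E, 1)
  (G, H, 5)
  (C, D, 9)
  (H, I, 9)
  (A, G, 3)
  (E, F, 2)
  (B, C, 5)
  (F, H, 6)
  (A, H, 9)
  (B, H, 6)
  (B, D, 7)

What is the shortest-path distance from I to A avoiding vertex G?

18

Paths from I to A avoiding G:
I-B-C-D-E-F-H-A: 7 + 5 + 9 + 1 + 2 + 6 + 9 = 39
I-B-H-A: 7 + 6 + 9 = 22
I-H-A: 9 + 9 = 18
I-B-D-E-F-H-A: 7 + 7 + 1 + 2 + 6 + 9 = 32
Shortest: 18.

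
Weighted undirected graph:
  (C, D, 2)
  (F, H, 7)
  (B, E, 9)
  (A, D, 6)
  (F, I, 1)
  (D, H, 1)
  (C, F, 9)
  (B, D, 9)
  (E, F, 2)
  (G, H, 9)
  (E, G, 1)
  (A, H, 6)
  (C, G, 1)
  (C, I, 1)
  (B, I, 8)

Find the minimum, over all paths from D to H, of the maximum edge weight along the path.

A few of the D→H routes:
D→C→G→E→F→H: max(2, 1, 1, 2, 7) = 7
D→A→H: max(6, 6) = 6
D→H: max(1) = 1
D→C→I→F→H: max(2, 1, 1, 7) = 7
Smallest bottleneck: 1.

1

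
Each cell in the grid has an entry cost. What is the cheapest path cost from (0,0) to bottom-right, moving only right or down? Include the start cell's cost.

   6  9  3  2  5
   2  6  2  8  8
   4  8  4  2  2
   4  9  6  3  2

Best path: [0,0] [1,0] [1,1] [1,2] [2,2] [2,3] [2,4] [3,4]
Cost: 6 + 2 + 6 + 2 + 4 + 2 + 2 + 2 = 26
(Top row then right column would cost 37.)

26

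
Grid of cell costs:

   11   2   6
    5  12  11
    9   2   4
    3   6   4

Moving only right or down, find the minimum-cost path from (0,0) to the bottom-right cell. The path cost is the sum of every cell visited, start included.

Cheapest: (0,0)→(0,1)→(1,1)→(2,1)→(2,2)→(3,2)
  11 + 2 + 12 + 2 + 4 + 4 = 35
(Top row then right column would cost 38.)

35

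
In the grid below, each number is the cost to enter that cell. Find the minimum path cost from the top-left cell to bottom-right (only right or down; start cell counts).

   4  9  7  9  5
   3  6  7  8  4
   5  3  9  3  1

28

One optimal route is (0,0) (1,0) (2,0) (2,1) (2,2) (2,3) (2,4).
Its cost is 4 + 3 + 5 + 3 + 9 + 3 + 1 = 28.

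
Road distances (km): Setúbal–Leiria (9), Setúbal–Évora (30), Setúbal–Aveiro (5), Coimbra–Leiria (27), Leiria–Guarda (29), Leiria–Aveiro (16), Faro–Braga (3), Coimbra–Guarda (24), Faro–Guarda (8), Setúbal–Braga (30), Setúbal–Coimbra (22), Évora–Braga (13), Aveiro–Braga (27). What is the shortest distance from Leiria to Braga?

39

Checking several routes:
Leiria→Setúbal→Aveiro→Braga: 9 + 5 + 27 = 41
Leiria→Setúbal→Braga: 9 + 30 = 39
Leiria→Guarda→Faro→Braga: 29 + 8 + 3 = 40
Shortest: 39 km.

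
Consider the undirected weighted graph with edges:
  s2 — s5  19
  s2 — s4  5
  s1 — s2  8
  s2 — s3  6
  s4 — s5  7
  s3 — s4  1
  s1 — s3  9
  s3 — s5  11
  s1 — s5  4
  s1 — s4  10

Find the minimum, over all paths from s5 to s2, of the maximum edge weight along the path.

7

Comparing a few candidate routes:
s5 -> s4 -> s2: max(7, 5) = 7
s5 -> s1 -> s3 -> s4 -> s2: max(4, 9, 1, 5) = 9
s5 -> s1 -> s3 -> s2: max(4, 9, 6) = 9
s5 -> s4 -> s3 -> s2: max(7, 1, 6) = 7
s5 -> s1 -> s2: max(4, 8) = 8
s5 -> s4 -> s3 -> s1 -> s2: max(7, 1, 9, 8) = 9
The minimum achievable maximum is 7.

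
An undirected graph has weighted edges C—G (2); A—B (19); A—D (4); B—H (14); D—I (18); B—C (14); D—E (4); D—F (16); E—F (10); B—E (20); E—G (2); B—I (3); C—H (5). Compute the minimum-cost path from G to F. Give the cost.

12

Checking several routes:
G-C-H-B-E-F: 2 + 5 + 14 + 20 + 10 = 51
G-E-D-F: 2 + 4 + 16 = 22
G-C-B-E-F: 2 + 14 + 20 + 10 = 46
G-E-F: 2 + 10 = 12
Best route has total 12.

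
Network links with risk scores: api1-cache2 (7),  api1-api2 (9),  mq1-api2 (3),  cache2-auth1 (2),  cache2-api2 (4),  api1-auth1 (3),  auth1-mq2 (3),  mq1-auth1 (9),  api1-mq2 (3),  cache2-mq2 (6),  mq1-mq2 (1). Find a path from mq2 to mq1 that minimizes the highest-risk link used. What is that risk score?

1

Some routes from mq2 to mq1:
mq2→mq1: max(1) = 1
mq2→api1→cache2→api2→mq1: max(3, 7, 4, 3) = 7
mq2→auth1→cache2→api2→mq1: max(3, 2, 4, 3) = 4
mq2→api1→auth1→cache2→api2→mq1: max(3, 3, 2, 4, 3) = 4
mq2→cache2→api2→mq1: max(6, 4, 3) = 6
Best route has worst link 1.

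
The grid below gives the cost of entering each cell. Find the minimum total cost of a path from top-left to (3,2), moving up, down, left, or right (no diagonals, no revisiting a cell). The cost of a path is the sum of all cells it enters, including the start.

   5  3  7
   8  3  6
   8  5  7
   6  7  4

27

Cheapest: [0,0] → [0,1] → [1,1] → [2,1] → [2,2] → [3,2]
  5 + 3 + 3 + 5 + 7 + 4 = 27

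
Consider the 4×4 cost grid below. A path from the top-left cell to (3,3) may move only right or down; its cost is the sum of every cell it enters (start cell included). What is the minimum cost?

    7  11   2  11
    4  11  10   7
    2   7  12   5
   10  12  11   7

One optimal route is (0,0) (1,0) (2,0) (2,1) (2,2) (2,3) (3,3).
Its cost is 7 + 4 + 2 + 7 + 12 + 5 + 7 = 44.

44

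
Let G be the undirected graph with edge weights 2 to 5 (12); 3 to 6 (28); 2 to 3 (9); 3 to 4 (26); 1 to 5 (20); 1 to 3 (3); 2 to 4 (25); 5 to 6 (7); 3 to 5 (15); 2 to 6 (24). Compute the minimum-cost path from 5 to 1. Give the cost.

18

A few of the 5→1 routes:
5→6→3→1: 7 + 28 + 3 = 38
5→2→3→1: 12 + 9 + 3 = 24
5→6→2→3→1: 7 + 24 + 9 + 3 = 43
5→1: 20
5→3→1: 15 + 3 = 18
Best route has total 18.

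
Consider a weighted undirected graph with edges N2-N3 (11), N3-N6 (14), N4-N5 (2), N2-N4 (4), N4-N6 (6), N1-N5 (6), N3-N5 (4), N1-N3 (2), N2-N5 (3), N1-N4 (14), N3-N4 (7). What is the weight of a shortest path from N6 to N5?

Checking several routes:
N6-N4-N3-N5: 6 + 7 + 4 = 17
N6-N4-N2-N5: 6 + 4 + 3 = 13
N6-N4-N5: 6 + 2 = 8
N6-N3-N5: 14 + 4 = 18
N6-N3-N1-N5: 14 + 2 + 6 = 22
N6-N4-N3-N1-N5: 6 + 7 + 2 + 6 = 21
Shortest: 8.

8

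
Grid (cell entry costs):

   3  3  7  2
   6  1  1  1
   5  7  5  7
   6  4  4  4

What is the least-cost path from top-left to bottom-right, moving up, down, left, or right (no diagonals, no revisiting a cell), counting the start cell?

20

Path (0,0) (0,1) (1,1) (1,2) (1,3) (2,3) (3,3): 3 + 3 + 1 + 1 + 1 + 7 + 4 = 20.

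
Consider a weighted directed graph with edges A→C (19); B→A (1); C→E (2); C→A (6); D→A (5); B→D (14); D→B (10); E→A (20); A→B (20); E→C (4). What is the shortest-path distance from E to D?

Candidate routes:
E - C - A - B - D: 4 + 6 + 20 + 14 = 44
E - A - B - D: 20 + 20 + 14 = 54
Shortest: 44.

44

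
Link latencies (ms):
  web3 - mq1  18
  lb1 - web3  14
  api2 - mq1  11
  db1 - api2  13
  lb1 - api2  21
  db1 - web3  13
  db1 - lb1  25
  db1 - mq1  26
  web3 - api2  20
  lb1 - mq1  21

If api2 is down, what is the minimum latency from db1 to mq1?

Some routes from db1 to mq1 avoiding api2:
db1→mq1: 26
db1→lb1→mq1: 25 + 21 = 46
db1→web3→mq1: 13 + 18 = 31
Best route has total 26 ms.

26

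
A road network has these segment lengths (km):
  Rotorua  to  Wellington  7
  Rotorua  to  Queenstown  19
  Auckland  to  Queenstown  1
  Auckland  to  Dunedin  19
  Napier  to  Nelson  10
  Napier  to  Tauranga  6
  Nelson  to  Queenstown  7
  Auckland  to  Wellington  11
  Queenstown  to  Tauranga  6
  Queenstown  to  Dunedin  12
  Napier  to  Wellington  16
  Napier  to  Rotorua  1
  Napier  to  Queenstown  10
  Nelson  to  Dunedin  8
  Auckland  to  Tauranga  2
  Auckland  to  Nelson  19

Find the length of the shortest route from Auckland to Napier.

8

Some routes from Auckland to Napier:
Auckland → Tauranga → Queenstown → Napier: 2 + 6 + 10 = 18
Auckland → Queenstown → Nelson → Napier: 1 + 7 + 10 = 18
Auckland → Queenstown → Tauranga → Napier: 1 + 6 + 6 = 13
Auckland → Queenstown → Napier: 1 + 10 = 11
Auckland → Tauranga → Napier: 2 + 6 = 8
Best route has total 8 km.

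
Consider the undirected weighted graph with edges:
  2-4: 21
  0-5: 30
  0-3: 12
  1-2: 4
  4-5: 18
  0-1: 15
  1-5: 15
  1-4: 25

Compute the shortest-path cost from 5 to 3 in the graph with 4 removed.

Paths from 5 to 3 avoiding 4:
5 -> 1 -> 0 -> 3: 15 + 15 + 12 = 42
5 -> 0 -> 3: 30 + 12 = 42
Shortest: 42.

42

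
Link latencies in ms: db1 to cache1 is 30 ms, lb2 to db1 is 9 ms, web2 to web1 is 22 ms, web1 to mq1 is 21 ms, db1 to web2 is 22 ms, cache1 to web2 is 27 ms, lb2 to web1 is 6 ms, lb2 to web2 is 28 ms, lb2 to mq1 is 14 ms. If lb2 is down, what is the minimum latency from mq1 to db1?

Paths from mq1 to db1 avoiding lb2:
mq1 -> web1 -> web2 -> db1: 21 + 22 + 22 = 65
mq1 -> web1 -> web2 -> cache1 -> db1: 21 + 22 + 27 + 30 = 100
The minimum is 65 ms.

65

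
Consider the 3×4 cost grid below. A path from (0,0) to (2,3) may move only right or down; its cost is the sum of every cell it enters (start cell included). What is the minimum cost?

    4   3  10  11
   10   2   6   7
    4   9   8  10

Path (0,0) → (0,1) → (1,1) → (1,2) → (1,3) → (2,3): 4 + 3 + 2 + 6 + 7 + 10 = 32.

32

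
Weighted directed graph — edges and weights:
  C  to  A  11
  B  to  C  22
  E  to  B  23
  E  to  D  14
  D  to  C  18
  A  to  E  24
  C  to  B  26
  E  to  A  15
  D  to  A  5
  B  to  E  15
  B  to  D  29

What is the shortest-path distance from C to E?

35

Candidate routes:
C -> B -> D -> A -> E: 26 + 29 + 5 + 24 = 84
C -> B -> E: 26 + 15 = 41
C -> A -> E: 11 + 24 = 35
Best route has total 35.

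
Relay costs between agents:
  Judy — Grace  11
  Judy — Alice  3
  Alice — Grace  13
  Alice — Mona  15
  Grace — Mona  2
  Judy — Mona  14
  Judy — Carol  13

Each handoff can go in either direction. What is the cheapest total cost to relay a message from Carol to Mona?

A few of the Carol→Mona routes:
Carol -> Judy -> Mona: 13 + 14 = 27
Carol -> Judy -> Alice -> Grace -> Mona: 13 + 3 + 13 + 2 = 31
Carol -> Judy -> Grace -> Mona: 13 + 11 + 2 = 26
Shortest: 26.

26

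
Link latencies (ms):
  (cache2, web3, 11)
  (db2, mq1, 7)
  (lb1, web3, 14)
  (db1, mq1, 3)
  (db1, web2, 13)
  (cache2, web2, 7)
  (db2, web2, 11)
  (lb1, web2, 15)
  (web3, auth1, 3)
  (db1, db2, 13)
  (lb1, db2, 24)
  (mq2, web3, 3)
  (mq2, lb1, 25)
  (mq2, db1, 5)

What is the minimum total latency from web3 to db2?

18

A few of the web3→db2 routes:
web3 - mq2 - db1 - mq1 - db2: 3 + 5 + 3 + 7 = 18
web3 - mq2 - db1 - web2 - db2: 3 + 5 + 13 + 11 = 32
web3 - mq2 - db1 - db2: 3 + 5 + 13 = 21
web3 - cache2 - web2 - db2: 11 + 7 + 11 = 29
Best route has total 18 ms.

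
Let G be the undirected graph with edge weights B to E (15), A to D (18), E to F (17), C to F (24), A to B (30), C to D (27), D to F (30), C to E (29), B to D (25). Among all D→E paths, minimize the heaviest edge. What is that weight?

25

Some routes from D to E:
D→C→F→E: max(27, 24, 17) = 27
D→C→E: max(27, 29) = 29
D→B→E: max(25, 15) = 25
Best route has worst link 25.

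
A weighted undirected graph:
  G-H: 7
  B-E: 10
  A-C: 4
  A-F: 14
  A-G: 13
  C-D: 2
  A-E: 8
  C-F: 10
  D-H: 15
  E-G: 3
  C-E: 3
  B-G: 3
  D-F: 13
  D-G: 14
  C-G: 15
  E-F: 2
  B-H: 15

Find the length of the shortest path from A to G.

10

Checking several routes:
A-G: 13
A-C-G: 4 + 15 = 19
A-E-G: 8 + 3 = 11
A-C-E-G: 4 + 3 + 3 = 10
A-F-E-G: 14 + 2 + 3 = 19
Shortest: 10.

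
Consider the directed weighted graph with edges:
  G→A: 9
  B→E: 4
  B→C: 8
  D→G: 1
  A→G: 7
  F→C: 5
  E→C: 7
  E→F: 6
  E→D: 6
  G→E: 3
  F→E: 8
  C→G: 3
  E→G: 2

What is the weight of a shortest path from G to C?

Candidate routes:
G - E - F - C: 3 + 6 + 5 = 14
G - E - C: 3 + 7 = 10
Best route has total 10.

10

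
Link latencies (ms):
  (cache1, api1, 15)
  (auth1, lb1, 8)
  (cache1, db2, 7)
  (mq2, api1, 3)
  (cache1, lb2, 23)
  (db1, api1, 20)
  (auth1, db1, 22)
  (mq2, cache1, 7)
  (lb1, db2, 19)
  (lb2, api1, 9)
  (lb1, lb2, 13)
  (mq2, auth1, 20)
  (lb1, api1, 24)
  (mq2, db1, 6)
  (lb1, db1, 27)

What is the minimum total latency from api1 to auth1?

23

Some routes from api1 to auth1:
api1 - mq2 - auth1: 3 + 20 = 23
api1 - mq2 - db1 - auth1: 3 + 6 + 22 = 31
api1 - lb2 - lb1 - auth1: 9 + 13 + 8 = 30
The minimum is 23 ms.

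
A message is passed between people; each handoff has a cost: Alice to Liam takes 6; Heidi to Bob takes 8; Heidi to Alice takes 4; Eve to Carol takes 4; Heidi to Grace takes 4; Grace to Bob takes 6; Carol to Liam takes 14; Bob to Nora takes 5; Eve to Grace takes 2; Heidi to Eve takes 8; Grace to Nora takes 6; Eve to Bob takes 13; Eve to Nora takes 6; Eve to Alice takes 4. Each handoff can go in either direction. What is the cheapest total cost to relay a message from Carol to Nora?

10

Checking several routes:
Carol→Eve→Nora: 4 + 6 = 10
Carol→Eve→Grace→Nora: 4 + 2 + 6 = 12
Carol→Eve→Grace→Bob→Nora: 4 + 2 + 6 + 5 = 17
Best route has total 10.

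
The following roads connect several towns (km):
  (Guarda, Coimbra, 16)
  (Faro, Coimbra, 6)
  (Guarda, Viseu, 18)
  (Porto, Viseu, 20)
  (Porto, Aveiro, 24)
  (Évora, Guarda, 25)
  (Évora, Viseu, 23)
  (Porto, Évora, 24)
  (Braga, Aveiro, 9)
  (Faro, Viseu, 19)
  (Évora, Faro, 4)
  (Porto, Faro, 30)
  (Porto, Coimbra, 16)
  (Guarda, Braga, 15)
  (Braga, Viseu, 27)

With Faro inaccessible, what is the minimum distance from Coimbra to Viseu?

34

Some routes from Coimbra to Viseu avoiding Faro:
Coimbra - Guarda - Viseu: 16 + 18 = 34
Coimbra - Guarda - Braga - Viseu: 16 + 15 + 27 = 58
Coimbra - Porto - Viseu: 16 + 20 = 36
Coimbra - Porto - Évora - Viseu: 16 + 24 + 23 = 63
Coimbra - Guarda - Évora - Viseu: 16 + 25 + 23 = 64
Best route has total 34 km.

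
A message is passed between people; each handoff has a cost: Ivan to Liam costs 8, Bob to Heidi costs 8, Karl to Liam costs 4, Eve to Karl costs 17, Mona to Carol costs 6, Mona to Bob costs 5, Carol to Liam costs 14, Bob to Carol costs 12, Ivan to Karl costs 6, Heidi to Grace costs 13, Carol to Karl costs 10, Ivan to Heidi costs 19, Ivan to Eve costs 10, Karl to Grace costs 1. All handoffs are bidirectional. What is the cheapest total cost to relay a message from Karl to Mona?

Some routes from Karl to Mona:
Karl - Carol - Bob - Mona: 10 + 12 + 5 = 27
Karl - Carol - Mona: 10 + 6 = 16
Karl - Liam - Carol - Mona: 4 + 14 + 6 = 24
Shortest: 16.

16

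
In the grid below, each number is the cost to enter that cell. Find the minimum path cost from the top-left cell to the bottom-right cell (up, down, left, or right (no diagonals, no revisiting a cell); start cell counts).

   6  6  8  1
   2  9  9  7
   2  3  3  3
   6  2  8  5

24

Take (0,0) → (1,0) → (2,0) → (2,1) → (2,2) → (2,3) → (3,3) for a total of 6 + 2 + 2 + 3 + 3 + 3 + 5 = 24.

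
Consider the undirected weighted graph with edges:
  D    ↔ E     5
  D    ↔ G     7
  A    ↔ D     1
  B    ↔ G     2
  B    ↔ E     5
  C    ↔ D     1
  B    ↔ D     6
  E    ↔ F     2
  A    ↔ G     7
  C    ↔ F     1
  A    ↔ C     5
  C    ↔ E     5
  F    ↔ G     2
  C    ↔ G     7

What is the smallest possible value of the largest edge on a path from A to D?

Comparing a few candidate routes:
A -> C -> F -> E -> D: max(5, 1, 2, 5) = 5
A -> C -> F -> G -> B -> E -> D: max(5, 1, 2, 2, 5, 5) = 5
A -> C -> E -> D: max(5, 5, 5) = 5
A -> C -> D: max(5, 1) = 5
A -> D: max(1) = 1
Smallest bottleneck: 1.

1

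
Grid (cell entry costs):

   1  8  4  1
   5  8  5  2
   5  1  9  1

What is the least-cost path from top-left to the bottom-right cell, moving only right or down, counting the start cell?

Best path: r0c0→r0c1→r0c2→r0c3→r1c3→r2c3
Cost: 1 + 8 + 4 + 1 + 2 + 1 = 17

17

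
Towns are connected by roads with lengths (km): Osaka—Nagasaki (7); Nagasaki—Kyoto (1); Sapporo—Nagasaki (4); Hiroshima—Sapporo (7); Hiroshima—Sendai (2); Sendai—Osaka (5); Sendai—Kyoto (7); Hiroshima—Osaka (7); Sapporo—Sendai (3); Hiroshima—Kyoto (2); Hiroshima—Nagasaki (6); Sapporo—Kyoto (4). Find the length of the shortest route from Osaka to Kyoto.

8

Checking several routes:
Osaka - Hiroshima - Kyoto: 7 + 2 = 9
Osaka - Sendai - Sapporo - Kyoto: 5 + 3 + 4 = 12
Osaka - Nagasaki - Kyoto: 7 + 1 = 8
Osaka - Sendai - Hiroshima - Kyoto: 5 + 2 + 2 = 9
Osaka - Sendai - Kyoto: 5 + 7 = 12
Osaka - Sendai - Sapporo - Nagasaki - Kyoto: 5 + 3 + 4 + 1 = 13
Shortest: 8 km.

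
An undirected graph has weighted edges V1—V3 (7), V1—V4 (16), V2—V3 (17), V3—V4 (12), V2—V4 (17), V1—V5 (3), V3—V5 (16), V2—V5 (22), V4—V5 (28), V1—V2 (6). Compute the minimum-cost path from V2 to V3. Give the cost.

A few of the V2→V3 routes:
V2 → V1 → V5 → V3: 6 + 3 + 16 = 25
V2 → V3: 17
V2 → V1 → V3: 6 + 7 = 13
The minimum is 13.

13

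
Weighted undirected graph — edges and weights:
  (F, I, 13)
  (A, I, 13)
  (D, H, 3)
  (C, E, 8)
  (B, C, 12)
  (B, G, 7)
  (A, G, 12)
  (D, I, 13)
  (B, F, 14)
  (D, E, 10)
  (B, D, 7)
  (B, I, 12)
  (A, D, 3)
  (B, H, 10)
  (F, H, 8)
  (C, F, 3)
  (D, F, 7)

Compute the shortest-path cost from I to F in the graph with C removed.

Checking several routes:
I → A → D → F: 13 + 3 + 7 = 23
I → D → F: 13 + 7 = 20
I → D → H → F: 13 + 3 + 8 = 24
I → B → F: 12 + 14 = 26
I → F: 13
Best route has total 13.

13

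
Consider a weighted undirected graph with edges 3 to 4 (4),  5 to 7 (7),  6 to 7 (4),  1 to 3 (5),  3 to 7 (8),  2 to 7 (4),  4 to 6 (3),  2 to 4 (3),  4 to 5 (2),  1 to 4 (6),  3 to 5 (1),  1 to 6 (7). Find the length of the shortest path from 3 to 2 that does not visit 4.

Routes from 3 to 2 avoiding 4:
3 → 1 → 6 → 7 → 2: 5 + 7 + 4 + 4 = 20
3 → 5 → 7 → 2: 1 + 7 + 4 = 12
3 → 7 → 2: 8 + 4 = 12
The minimum is 12.

12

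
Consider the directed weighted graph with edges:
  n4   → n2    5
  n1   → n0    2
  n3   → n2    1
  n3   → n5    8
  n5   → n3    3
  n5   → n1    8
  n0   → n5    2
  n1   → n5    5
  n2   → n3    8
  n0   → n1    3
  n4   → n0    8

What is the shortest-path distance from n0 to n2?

Routes from n0 to n2:
n0-n1-n5-n3-n2: 3 + 5 + 3 + 1 = 12
n0-n5-n3-n2: 2 + 3 + 1 = 6
The minimum is 6.

6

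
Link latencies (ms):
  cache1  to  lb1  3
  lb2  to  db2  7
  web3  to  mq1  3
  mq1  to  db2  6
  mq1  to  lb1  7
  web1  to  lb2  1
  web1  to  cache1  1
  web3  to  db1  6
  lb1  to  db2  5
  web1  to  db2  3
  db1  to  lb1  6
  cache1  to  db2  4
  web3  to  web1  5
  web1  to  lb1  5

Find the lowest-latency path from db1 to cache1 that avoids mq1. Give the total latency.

9

Comparing a few candidate routes:
db1→lb1→web1→cache1: 6 + 5 + 1 = 12
db1→lb1→cache1: 6 + 3 = 9
db1→web3→web1→cache1: 6 + 5 + 1 = 12
db1→lb1→db2→cache1: 6 + 5 + 4 = 15
Shortest: 9 ms.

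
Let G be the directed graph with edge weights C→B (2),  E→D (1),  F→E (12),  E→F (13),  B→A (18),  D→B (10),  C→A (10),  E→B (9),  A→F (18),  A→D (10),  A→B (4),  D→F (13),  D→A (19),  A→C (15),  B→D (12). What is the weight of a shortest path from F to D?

13

Paths from F to D:
F→E→D: 12 + 1 = 13
F→E→B→D: 12 + 9 + 12 = 33
F→E→B→A→D: 12 + 9 + 18 + 10 = 49
Best route has total 13.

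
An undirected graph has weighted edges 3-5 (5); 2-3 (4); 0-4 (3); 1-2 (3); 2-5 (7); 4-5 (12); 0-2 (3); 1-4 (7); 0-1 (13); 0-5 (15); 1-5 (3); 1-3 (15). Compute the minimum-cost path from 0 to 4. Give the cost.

3

Some routes from 0 to 4:
0→4: 3
0→2→1→4: 3 + 3 + 7 = 13
0→1→4: 13 + 7 = 20
Best route has total 3.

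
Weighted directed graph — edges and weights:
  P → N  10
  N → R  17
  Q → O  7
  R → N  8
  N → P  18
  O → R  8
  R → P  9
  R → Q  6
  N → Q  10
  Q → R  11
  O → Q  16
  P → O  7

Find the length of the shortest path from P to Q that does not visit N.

21

Paths from P to Q avoiding N:
P→O→Q: 7 + 16 = 23
P→O→R→Q: 7 + 8 + 6 = 21
Best route has total 21.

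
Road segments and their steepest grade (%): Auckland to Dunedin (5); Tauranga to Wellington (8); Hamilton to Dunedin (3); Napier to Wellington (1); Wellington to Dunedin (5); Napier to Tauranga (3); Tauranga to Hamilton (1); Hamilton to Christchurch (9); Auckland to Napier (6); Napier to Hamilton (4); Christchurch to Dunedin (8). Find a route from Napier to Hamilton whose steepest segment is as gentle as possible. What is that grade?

Comparing a few candidate routes:
Napier→Tauranga→Hamilton: max(3, 1) = 3
Napier→Wellington→Dunedin→Hamilton: max(1, 5, 3) = 5
Napier→Hamilton: max(4) = 4
Napier→Wellington→Tauranga→Hamilton: max(1, 8, 1) = 8
Napier→Auckland→Dunedin→Hamilton: max(6, 5, 3) = 6
Smallest bottleneck: 3%.

3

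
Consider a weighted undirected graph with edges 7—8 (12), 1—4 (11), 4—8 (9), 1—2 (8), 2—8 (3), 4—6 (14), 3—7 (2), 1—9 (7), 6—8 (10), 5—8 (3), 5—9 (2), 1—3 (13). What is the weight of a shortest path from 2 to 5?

6

Some routes from 2 to 5:
2→8→5: 3 + 3 = 6
2→1→4→8→5: 8 + 11 + 9 + 3 = 31
2→1→9→5: 8 + 7 + 2 = 17
The minimum is 6.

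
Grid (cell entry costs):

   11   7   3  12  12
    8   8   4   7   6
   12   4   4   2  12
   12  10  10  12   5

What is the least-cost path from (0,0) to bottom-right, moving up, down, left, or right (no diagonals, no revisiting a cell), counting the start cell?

Cheapest: [0,0]→[0,1]→[0,2]→[1,2]→[2,2]→[2,3]→[2,4]→[3,4]
  11 + 7 + 3 + 4 + 4 + 2 + 12 + 5 = 48

48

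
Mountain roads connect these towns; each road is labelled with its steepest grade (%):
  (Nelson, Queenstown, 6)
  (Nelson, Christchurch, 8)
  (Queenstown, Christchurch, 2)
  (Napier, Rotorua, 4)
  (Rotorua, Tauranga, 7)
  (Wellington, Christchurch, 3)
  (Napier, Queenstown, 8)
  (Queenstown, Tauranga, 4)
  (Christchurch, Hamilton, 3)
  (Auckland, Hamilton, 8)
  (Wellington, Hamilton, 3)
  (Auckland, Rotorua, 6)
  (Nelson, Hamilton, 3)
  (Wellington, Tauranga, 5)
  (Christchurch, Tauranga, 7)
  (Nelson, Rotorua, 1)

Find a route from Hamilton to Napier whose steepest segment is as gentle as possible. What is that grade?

Some routes from Hamilton to Napier:
Hamilton→Christchurch→Wellington→Tauranga→Rotorua→Napier: max(3, 3, 5, 7, 4) = 7
Hamilton→Nelson→Rotorua→Napier: max(3, 1, 4) = 4
Hamilton→Wellington→Christchurch→Queenstown→Nelson→Rotorua→Napier: max(3, 3, 2, 6, 1, 4) = 6
Hamilton→Wellington→Tauranga→Queenstown→Nelson→Rotorua→Napier: max(3, 5, 4, 6, 1, 4) = 6
Hamilton→Christchurch→Wellington→Tauranga→Queenstown→Nelson→Rotorua→Napier: max(3, 3, 5, 4, 6, 1, 4) = 6
Hamilton→Christchurch→Queenstown→Nelson→Rotorua→Napier: max(3, 2, 6, 1, 4) = 6
Smallest bottleneck: 4%.

4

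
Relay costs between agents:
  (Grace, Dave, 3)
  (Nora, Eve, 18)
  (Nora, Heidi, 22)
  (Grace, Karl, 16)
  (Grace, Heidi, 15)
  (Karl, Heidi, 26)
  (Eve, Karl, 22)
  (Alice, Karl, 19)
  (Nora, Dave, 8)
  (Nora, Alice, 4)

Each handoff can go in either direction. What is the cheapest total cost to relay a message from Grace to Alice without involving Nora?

35

Paths from Grace to Alice avoiding Nora:
Grace-Heidi-Karl-Alice: 15 + 26 + 19 = 60
Grace-Karl-Alice: 16 + 19 = 35
Best route has total 35.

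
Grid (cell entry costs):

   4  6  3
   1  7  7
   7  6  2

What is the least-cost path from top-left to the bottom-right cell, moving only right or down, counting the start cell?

Cheapest: (0,0)→(1,0)→(1,1)→(2,1)→(2,2)
  4 + 1 + 7 + 6 + 2 = 20
(Top row then right column would cost 22.)

20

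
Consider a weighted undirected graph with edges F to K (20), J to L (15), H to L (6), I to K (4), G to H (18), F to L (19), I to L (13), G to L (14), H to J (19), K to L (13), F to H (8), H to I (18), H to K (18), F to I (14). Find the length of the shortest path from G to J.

Comparing a few candidate routes:
G - H - L - J: 18 + 6 + 15 = 39
G - L - J: 14 + 15 = 29
G - H - F - L - J: 18 + 8 + 19 + 15 = 60
G - L - H - J: 14 + 6 + 19 = 39
G - H - J: 18 + 19 = 37
The minimum is 29.

29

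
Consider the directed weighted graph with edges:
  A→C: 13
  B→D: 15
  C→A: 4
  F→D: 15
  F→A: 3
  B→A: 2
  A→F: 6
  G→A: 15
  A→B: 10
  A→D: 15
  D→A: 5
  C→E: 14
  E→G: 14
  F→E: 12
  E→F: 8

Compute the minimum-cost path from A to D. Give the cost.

Candidate routes:
A→B→D: 10 + 15 = 25
A→C→E→F→D: 13 + 14 + 8 + 15 = 50
A→F→D: 6 + 15 = 21
A→D: 15
The minimum is 15.

15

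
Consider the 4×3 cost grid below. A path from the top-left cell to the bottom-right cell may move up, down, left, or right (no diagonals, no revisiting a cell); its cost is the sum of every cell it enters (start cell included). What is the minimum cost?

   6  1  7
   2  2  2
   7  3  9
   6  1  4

Best path: [0,0] -> [0,1] -> [1,1] -> [2,1] -> [3,1] -> [3,2]
Cost: 6 + 1 + 2 + 3 + 1 + 4 = 17

17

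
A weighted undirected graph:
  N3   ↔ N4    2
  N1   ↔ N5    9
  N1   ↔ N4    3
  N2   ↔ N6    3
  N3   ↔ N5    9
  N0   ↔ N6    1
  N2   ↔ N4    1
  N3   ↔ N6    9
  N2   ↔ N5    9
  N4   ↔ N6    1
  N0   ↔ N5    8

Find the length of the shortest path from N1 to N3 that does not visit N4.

Paths from N1 to N3 avoiding N4:
N1 -> N5 -> N0 -> N6 -> N3: 9 + 8 + 1 + 9 = 27
N1 -> N5 -> N2 -> N6 -> N3: 9 + 9 + 3 + 9 = 30
N1 -> N5 -> N3: 9 + 9 = 18
Best route has total 18.

18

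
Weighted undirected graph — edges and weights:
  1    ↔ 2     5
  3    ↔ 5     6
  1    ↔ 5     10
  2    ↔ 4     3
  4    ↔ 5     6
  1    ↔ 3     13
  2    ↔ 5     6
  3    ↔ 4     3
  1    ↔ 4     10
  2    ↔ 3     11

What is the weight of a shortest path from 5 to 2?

6

Checking several routes:
5 - 3 - 4 - 2: 6 + 3 + 3 = 12
5 - 4 - 3 - 2: 6 + 3 + 11 = 20
5 - 2: 6
5 - 1 - 2: 10 + 5 = 15
5 - 3 - 2: 6 + 11 = 17
5 - 4 - 2: 6 + 3 = 9
The minimum is 6.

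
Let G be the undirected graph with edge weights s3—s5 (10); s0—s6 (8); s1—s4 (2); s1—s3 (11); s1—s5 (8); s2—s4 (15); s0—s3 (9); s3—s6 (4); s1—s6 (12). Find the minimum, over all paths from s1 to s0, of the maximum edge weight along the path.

A few of the s1→s0 routes:
s1 -> s5 -> s3 -> s6 -> s0: max(8, 10, 4, 8) = 10
s1 -> s5 -> s3 -> s0: max(8, 10, 9) = 10
s1 -> s3 -> s0: max(11, 9) = 11
s1 -> s6 -> s3 -> s0: max(12, 4, 9) = 12
s1 -> s3 -> s6 -> s0: max(11, 4, 8) = 11
Smallest bottleneck: 10.

10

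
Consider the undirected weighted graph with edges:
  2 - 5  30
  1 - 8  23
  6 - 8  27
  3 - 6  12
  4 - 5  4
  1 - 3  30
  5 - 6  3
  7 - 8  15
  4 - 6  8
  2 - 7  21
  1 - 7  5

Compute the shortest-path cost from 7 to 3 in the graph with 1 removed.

54

Candidate routes:
7-8-6-3: 15 + 27 + 12 = 54
7-2-5-4-6-3: 21 + 30 + 4 + 8 + 12 = 75
7-2-5-6-3: 21 + 30 + 3 + 12 = 66
The minimum is 54.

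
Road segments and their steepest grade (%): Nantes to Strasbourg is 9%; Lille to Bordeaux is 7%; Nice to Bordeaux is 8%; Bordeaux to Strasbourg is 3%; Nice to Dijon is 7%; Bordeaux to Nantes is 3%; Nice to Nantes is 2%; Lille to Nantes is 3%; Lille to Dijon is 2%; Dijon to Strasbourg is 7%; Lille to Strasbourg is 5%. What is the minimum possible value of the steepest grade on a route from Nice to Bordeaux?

Checking several routes:
Nice -> Nantes -> Lille -> Bordeaux: max(2, 3, 7) = 7
Nice -> Nantes -> Bordeaux: max(2, 3) = 3
Nice -> Dijon -> Strasbourg -> Lille -> Bordeaux: max(7, 7, 5, 7) = 7
Nice -> Nantes -> Lille -> Strasbourg -> Bordeaux: max(2, 3, 5, 3) = 5
Nice -> Nantes -> Lille -> Dijon -> Strasbourg -> Bordeaux: max(2, 3, 2, 7, 3) = 7
Best route has worst link 3%.

3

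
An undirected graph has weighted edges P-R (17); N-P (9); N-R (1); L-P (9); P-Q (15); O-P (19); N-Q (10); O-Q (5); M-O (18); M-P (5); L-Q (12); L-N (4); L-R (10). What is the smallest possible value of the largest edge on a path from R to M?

9

Some routes from R to M:
R→N→P→M: max(1, 9, 5) = 9
R→N→L→P→M: max(1, 4, 9, 5) = 9
R→L→Q→N→P→M: max(10, 12, 10, 9, 5) = 12
R→N→Q→L→P→M: max(1, 10, 12, 9, 5) = 12
R→L→P→M: max(10, 9, 5) = 10
R→L→N→P→M: max(10, 4, 9, 5) = 10
Best route has worst link 9.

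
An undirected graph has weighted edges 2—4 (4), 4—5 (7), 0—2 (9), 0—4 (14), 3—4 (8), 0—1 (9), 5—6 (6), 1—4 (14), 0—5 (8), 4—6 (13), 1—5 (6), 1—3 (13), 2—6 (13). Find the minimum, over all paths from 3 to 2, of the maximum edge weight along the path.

Comparing a few candidate routes:
3 → 4 → 5 → 0 → 2: max(8, 7, 8, 9) = 9
3 → 4 → 5 → 1 → 0 → 2: max(8, 7, 6, 9, 9) = 9
3 → 4 → 6 → 2: max(8, 13, 13) = 13
3 → 4 → 5 → 6 → 2: max(8, 7, 6, 13) = 13
3 → 4 → 2: max(8, 4) = 8
The minimum achievable maximum is 8.

8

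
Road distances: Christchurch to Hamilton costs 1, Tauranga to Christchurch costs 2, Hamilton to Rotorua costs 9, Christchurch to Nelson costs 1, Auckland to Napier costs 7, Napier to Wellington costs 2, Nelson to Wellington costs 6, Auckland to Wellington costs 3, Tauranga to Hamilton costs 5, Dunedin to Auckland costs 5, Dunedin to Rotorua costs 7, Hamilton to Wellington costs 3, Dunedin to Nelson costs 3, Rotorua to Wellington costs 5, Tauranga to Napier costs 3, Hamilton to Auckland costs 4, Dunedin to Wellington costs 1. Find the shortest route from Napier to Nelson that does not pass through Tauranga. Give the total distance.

6

A few of the Napier→Nelson routes:
Napier → Wellington → Hamilton → Christchurch → Nelson: 2 + 3 + 1 + 1 = 7
Napier → Wellington → Nelson: 2 + 6 = 8
Napier → Auckland → Hamilton → Christchurch → Nelson: 7 + 4 + 1 + 1 = 13
Napier → Wellington → Auckland → Hamilton → Christchurch → Nelson: 2 + 3 + 4 + 1 + 1 = 11
Napier → Wellington → Dunedin → Nelson: 2 + 1 + 3 = 6
Napier → Wellington → Auckland → Dunedin → Nelson: 2 + 3 + 5 + 3 = 13
The minimum is 6.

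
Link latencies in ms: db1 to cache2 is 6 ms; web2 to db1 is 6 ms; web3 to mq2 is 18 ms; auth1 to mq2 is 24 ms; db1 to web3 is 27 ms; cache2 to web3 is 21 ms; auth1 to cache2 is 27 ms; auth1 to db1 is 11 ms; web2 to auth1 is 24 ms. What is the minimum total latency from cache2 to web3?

21

Some routes from cache2 to web3:
cache2→db1→web3: 6 + 27 = 33
cache2→auth1→mq2→web3: 27 + 24 + 18 = 69
cache2→db1→auth1→mq2→web3: 6 + 11 + 24 + 18 = 59
cache2→auth1→db1→web3: 27 + 11 + 27 = 65
cache2→web3: 21
Shortest: 21 ms.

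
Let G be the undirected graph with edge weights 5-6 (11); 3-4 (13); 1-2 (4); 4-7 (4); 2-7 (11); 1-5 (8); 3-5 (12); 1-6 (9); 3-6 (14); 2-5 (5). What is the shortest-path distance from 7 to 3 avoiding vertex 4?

28

Some routes from 7 to 3 avoiding 4:
7 - 2 - 5 - 6 - 3: 11 + 5 + 11 + 14 = 41
7 - 2 - 1 - 6 - 3: 11 + 4 + 9 + 14 = 38
7 - 2 - 1 - 5 - 3: 11 + 4 + 8 + 12 = 35
7 - 2 - 5 - 3: 11 + 5 + 12 = 28
The minimum is 28.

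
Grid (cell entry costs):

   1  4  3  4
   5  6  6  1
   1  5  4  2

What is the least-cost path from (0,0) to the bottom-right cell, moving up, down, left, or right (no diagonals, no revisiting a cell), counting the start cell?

15

Take [0,0]→[0,1]→[0,2]→[0,3]→[1,3]→[2,3] for a total of 1 + 4 + 3 + 4 + 1 + 2 = 15.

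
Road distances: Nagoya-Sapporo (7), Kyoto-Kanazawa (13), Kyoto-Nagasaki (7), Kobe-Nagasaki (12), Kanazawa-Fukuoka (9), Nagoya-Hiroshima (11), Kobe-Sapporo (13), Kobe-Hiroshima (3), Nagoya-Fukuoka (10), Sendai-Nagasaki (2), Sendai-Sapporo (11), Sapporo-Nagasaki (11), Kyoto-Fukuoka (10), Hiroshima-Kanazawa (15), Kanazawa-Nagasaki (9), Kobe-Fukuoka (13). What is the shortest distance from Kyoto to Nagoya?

Comparing a few candidate routes:
Kyoto-Fukuoka-Nagoya: 10 + 10 = 20
Kyoto-Nagasaki-Kanazawa-Fukuoka-Nagoya: 7 + 9 + 9 + 10 = 35
Kyoto-Nagasaki-Sendai-Sapporo-Nagoya: 7 + 2 + 11 + 7 = 27
Kyoto-Nagasaki-Sapporo-Nagoya: 7 + 11 + 7 = 25
Kyoto-Nagasaki-Kobe-Hiroshima-Nagoya: 7 + 12 + 3 + 11 = 33
Kyoto-Kanazawa-Fukuoka-Nagoya: 13 + 9 + 10 = 32
Shortest: 20.

20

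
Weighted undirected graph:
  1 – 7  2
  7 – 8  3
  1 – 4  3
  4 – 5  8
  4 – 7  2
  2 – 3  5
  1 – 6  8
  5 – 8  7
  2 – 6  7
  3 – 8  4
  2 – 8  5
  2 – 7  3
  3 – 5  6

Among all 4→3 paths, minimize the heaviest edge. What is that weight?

4

A few of the 4→3 routes:
4→1→7→8→3: max(3, 2, 3, 4) = 4
4→1→7→2→3: max(3, 2, 3, 5) = 5
4→1→7→8→2→3: max(3, 2, 3, 5, 5) = 5
4→1→7→2→8→3: max(3, 2, 3, 5, 4) = 5
4→7→8→3: max(2, 3, 4) = 4
Smallest bottleneck: 4.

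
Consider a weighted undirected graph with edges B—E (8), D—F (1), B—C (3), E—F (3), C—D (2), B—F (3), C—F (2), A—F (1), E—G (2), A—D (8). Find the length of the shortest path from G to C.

7

A few of the G→C routes:
G-E-F-B-C: 2 + 3 + 3 + 3 = 11
G-E-F-D-C: 2 + 3 + 1 + 2 = 8
G-E-F-C: 2 + 3 + 2 = 7
Shortest: 7.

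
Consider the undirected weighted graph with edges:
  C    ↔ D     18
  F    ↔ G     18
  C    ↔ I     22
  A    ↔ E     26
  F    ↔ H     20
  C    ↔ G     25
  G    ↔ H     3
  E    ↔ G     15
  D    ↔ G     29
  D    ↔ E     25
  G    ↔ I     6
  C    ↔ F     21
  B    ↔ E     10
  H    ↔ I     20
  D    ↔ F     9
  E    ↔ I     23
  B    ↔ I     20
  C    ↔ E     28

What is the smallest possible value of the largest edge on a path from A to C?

26

Some routes from A to C:
A - E - G - F - C: max(26, 15, 18, 21) = 26
A - E - G - F - D - C: max(26, 15, 18, 9, 18) = 26
A - E - G - F - H - I - C: max(26, 15, 18, 20, 20, 22) = 26
Best route has worst link 26.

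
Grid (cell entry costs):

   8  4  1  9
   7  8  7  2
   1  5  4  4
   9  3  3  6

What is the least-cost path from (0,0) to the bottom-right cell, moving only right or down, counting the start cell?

32

Take (0,0) -> (0,1) -> (0,2) -> (1,2) -> (1,3) -> (2,3) -> (3,3) for a total of 8 + 4 + 1 + 7 + 2 + 4 + 6 = 32.
(Top row then right column would cost 34.)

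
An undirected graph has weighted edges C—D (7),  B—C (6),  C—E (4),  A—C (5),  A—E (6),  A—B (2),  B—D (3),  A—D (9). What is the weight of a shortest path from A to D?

5

Some routes from A to D:
A -> D: 9
A -> B -> D: 2 + 3 = 5
A -> C -> D: 5 + 7 = 12
Shortest: 5.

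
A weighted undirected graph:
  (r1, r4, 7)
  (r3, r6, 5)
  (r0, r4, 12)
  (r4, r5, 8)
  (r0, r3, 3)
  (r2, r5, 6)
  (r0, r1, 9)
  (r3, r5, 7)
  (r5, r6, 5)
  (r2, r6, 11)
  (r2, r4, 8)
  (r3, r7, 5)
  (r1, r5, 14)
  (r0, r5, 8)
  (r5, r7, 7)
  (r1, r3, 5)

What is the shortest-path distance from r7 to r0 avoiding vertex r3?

Some routes from r7 to r0 avoiding r3:
r7 - r5 - r4 - r0: 7 + 8 + 12 = 27
r7 - r5 - r0: 7 + 8 = 15
r7 - r5 - r1 - r0: 7 + 14 + 9 = 30
Best route has total 15.

15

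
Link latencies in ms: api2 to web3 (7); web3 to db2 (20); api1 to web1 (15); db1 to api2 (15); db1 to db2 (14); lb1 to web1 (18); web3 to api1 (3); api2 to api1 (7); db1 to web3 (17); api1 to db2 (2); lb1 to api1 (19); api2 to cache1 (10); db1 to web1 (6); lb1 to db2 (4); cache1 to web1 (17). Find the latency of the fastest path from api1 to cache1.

17

Checking several routes:
api1→web1→cache1: 15 + 17 = 32
api1→db2→web3→api2→cache1: 2 + 20 + 7 + 10 = 39
api1→api2→cache1: 7 + 10 = 17
api1→web3→api2→cache1: 3 + 7 + 10 = 20
api1→db2→db1→web1→cache1: 2 + 14 + 6 + 17 = 39
The minimum is 17 ms.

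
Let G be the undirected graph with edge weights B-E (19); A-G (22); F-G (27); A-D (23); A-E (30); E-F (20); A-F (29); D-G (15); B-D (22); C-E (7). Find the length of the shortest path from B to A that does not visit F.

Routes from B to A avoiding F:
B → E → A: 19 + 30 = 49
B → D → G → A: 22 + 15 + 22 = 59
B → D → A: 22 + 23 = 45
Shortest: 45.

45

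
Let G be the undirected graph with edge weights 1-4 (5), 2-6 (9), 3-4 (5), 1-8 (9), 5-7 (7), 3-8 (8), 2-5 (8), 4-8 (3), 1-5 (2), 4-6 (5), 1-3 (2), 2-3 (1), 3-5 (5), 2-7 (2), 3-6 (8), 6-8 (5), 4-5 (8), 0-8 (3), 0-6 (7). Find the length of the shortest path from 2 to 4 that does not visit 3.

14

A few of the 2→4 routes:
2-7-5-1-4: 2 + 7 + 2 + 5 = 16
2-5-4: 8 + 8 = 16
2-6-4: 9 + 5 = 14
2-5-1-4: 8 + 2 + 5 = 15
Best route has total 14.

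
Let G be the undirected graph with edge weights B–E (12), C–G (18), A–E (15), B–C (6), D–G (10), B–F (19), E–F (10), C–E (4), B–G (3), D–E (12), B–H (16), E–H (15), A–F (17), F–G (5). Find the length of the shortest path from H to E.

15

Comparing a few candidate routes:
H→E: 15
H→B→E: 16 + 12 = 28
H→B→C→E: 16 + 6 + 4 = 26
Shortest: 15.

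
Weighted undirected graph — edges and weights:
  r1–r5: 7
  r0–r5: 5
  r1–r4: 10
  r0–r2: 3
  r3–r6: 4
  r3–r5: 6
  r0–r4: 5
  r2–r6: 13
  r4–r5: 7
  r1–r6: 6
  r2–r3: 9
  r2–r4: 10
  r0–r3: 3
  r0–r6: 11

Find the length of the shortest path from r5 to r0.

5

Comparing a few candidate routes:
r5 -> r0: 5
r5 -> r4 -> r0: 7 + 5 = 12
r5 -> r3 -> r0: 6 + 3 = 9
The minimum is 5.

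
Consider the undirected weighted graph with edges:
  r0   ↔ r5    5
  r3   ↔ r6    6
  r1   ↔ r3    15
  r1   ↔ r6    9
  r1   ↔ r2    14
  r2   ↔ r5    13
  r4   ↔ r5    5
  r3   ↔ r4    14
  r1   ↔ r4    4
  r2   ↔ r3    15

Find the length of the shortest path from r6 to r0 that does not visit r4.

39

Paths from r6 to r0 avoiding r4:
r6 → r3 → r2 → r5 → r0: 6 + 15 + 13 + 5 = 39
r6 → r3 → r1 → r2 → r5 → r0: 6 + 15 + 14 + 13 + 5 = 53
r6 → r1 → r3 → r2 → r5 → r0: 9 + 15 + 15 + 13 + 5 = 57
r6 → r1 → r2 → r5 → r0: 9 + 14 + 13 + 5 = 41
The minimum is 39.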